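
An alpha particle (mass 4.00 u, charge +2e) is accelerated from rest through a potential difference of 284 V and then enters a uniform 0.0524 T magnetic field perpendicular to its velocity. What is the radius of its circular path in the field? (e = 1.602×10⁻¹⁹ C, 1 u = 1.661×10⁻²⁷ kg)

Acceleration: |q|V = ½mv² ⇒ v = √(2|q|V/m) = √(2·3.204×10⁻¹⁹·284/6.644×10⁻²⁷) ≈ 1.655×10⁵ m/s.
In the field: r = mv/(|q|B) = (6.644×10⁻²⁷)(1.655×10⁵)/((3.204×10⁻¹⁹)(0.0524)) ≈ 0.0655 m.

r ≈ 0.0655 m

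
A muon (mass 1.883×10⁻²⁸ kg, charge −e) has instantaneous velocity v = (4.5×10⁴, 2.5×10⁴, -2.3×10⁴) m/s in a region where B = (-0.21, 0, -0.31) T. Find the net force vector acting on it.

v×B = (-7750, 1.88×10⁴, 5250) N/C.
F = q v×B = (−1.602×10⁻¹⁹ C)·(-7750, 1.88×10⁴, 5250) = (1.24×10⁻¹⁵, -3.01×10⁻¹⁵, -8.41×10⁻¹⁶) N.

F ≈ (1.24×10⁻¹⁵, -3.01×10⁻¹⁵, -8.41×10⁻¹⁶) N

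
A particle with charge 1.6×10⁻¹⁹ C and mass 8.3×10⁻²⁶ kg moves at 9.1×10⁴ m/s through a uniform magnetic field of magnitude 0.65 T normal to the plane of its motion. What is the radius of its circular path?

r ≈ 0.073 m

The magnetic force provides the centripetal force: |q|vB = mv²/r.
r = mv/(|q|B) = (8.3×10⁻²⁶)(9.1×10⁴)/((1.6×10⁻¹⁹)(0.65)) ≈ 0.073 m.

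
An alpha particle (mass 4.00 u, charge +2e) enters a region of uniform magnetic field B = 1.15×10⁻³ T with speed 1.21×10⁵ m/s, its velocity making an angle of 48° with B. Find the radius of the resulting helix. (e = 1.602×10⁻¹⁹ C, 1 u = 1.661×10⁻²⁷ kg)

v⊥ = v sinθ = 1.21×10⁵·sin48° ≈ 8.992×10⁴ m/s.
r = m v⊥/(|q|B) = (6.644×10⁻²⁷)(8.992×10⁴)/((3.204×10⁻¹⁹)(1.15×10⁻³)) ≈ 1.62 m.

r ≈ 1.62 m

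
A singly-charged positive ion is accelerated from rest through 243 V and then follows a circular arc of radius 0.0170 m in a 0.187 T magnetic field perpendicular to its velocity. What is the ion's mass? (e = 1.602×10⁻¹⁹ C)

m ≈ 3.33×10⁻²⁷ kg

Combine |q|V = ½mv² and r = mv/(|q|B): eliminate v to get m = qB²r²/(2V).
m = (1.602×10⁻¹⁹)(0.187)²(0.0170)²/(2·243) ≈ 3.33×10⁻²⁷ kg.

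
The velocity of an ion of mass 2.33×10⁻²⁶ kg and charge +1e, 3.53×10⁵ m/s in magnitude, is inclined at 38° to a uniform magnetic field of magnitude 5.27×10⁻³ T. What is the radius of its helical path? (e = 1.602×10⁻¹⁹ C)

v⊥ = v sinθ = 3.53×10⁵·sin38° ≈ 2.173×10⁵ m/s.
r = m v⊥/(|q|B) = (2.33×10⁻²⁶)(2.173×10⁵)/((1.602×10⁻¹⁹)(5.27×10⁻³)) ≈ 6.00 m.

r ≈ 6.00 m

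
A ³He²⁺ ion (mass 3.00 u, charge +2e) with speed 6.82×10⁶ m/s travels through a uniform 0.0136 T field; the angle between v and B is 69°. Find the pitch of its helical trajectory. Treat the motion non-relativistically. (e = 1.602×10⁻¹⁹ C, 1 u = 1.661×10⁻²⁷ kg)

p ≈ 17.6 m

v∥ = v cosθ = 6.82×10⁶·cos69° ≈ 2.444×10⁶ m/s.
T = 2πm/(|q|B) = 2π(4.983×10⁻²⁷)/((3.204×10⁻¹⁹)(0.0136)) ≈ 7.185×10⁻⁶ s.
pitch = v∥ T = (2.444×10⁶)(7.185×10⁻⁶) ≈ 17.6 m.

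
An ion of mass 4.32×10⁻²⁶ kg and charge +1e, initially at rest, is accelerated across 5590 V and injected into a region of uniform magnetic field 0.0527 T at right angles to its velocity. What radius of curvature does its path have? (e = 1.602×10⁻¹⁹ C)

r ≈ 1.04 m

Acceleration: |q|V = ½mv² ⇒ v = √(2|q|V/m) = √(2·1.602×10⁻¹⁹·5590/4.32×10⁻²⁶) ≈ 2.036×10⁵ m/s.
In the field: r = mv/(|q|B) = (4.32×10⁻²⁶)(2.036×10⁵)/((1.602×10⁻¹⁹)(0.0527)) ≈ 1.04 m.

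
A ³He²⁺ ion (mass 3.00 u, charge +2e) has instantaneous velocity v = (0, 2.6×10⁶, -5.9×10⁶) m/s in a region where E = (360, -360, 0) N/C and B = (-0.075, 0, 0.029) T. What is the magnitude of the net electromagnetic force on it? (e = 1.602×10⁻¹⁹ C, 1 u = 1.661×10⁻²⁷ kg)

v×B = (7.54×10⁴, 4.42×10⁵, 1.95×10⁵) N/C.
E + v×B = (7.58×10⁴, 4.42×10⁵, 1.95×10⁵) N/C.
F = q(E + v×B) = (3.204×10⁻¹⁹ C)·(7.58×10⁴, 4.42×10⁵, 1.95×10⁵) = (2.43×10⁻¹⁴, 1.42×10⁻¹³, 6.25×10⁻¹⁴) N.
|F| = 1.57×10⁻¹³ N.

|F| ≈ 1.57×10⁻¹³ N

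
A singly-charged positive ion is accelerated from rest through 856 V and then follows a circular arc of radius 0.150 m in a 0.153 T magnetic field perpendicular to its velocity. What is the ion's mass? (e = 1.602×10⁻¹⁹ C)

m ≈ 4.93×10⁻²⁶ kg

Combine |q|V = ½mv² and r = mv/(|q|B): eliminate v to get m = qB²r²/(2V).
m = (1.602×10⁻¹⁹)(0.153)²(0.150)²/(2·856) ≈ 4.93×10⁻²⁶ kg.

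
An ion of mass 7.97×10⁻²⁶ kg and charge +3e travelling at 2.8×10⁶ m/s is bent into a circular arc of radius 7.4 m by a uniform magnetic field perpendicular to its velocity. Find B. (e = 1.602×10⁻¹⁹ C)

From |q|vB = mv²/r, B = mv/(|q|r).
B = (7.97×10⁻²⁶)(2.8×10⁶)/((4.806×10⁻¹⁹)(7.4)) ≈ 0.063 T.

B ≈ 0.063 T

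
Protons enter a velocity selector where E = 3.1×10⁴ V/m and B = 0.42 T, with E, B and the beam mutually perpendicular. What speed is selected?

v = 7.4×10⁴ m/s

Straight-line motion ⇒ electric and magnetic forces cancel, so E = vB.
v = E/B = 3.1×10⁴/0.42 = 7.4×10⁴ m/s.
The result is independent of the particle's charge and mass.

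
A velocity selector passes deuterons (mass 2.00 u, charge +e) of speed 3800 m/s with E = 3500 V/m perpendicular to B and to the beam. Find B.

Balance of forces in the selector: qE = qvB ⇒ B = E/v.
B = 3500/3800 = 0.92 T.

B = 0.92 T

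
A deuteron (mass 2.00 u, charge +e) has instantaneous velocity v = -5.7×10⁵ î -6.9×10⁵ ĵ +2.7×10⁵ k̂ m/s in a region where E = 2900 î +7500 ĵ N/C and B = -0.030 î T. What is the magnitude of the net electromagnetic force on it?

|F| ≈ 3.35×10⁻¹⁵ N

v×B = (0, -8100, -2.07×10⁴) N/C.
E + v×B = (2900, -600, -2.07×10⁴) N/C.
F = q(E + v×B) = (1.602×10⁻¹⁹ C)·(2900, -600, -2.07×10⁴) = (4.65×10⁻¹⁶, -9.61×10⁻¹⁷, -3.32×10⁻¹⁵) N.
|F| = 3.35×10⁻¹⁵ N.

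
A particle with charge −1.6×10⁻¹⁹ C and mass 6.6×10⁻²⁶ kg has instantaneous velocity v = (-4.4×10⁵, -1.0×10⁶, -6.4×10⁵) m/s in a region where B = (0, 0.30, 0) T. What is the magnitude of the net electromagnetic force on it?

v×B = (1.92×10⁵, 0, -1.32×10⁵) N/C.
F = q v×B = (−1.6×10⁻¹⁹ C)·(1.92×10⁵, 0, -1.32×10⁵) = (-3.07×10⁻¹⁴, 0, 2.11×10⁻¹⁴) N.
|F| = 3.73×10⁻¹⁴ N.

|F| ≈ 3.73×10⁻¹⁴ N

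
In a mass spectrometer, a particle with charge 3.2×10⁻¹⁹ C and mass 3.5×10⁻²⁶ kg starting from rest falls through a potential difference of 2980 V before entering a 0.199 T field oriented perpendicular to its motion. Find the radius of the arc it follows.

Acceleration: |q|V = ½mv² ⇒ v = √(2|q|V/m) = √(2·3.2×10⁻¹⁹·2980/3.5×10⁻²⁶) ≈ 2.334×10⁵ m/s.
In the field: r = mv/(|q|B) = (3.5×10⁻²⁶)(2.334×10⁵)/((3.2×10⁻¹⁹)(0.199)) ≈ 0.128 m.

r ≈ 0.128 m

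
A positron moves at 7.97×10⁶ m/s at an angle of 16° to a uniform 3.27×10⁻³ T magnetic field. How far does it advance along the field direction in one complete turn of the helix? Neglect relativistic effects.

p ≈ 0.0837 m

v∥ = v cosθ = 7.97×10⁶·cos16° ≈ 7.661×10⁶ m/s.
T = 2πm/(|q|B) = 2π(9.109×10⁻³¹)/((1.602×10⁻¹⁹)(3.27×10⁻³)) ≈ 1.093×10⁻⁸ s.
pitch = v∥ T = (7.661×10⁶)(1.093×10⁻⁸) ≈ 0.0837 m.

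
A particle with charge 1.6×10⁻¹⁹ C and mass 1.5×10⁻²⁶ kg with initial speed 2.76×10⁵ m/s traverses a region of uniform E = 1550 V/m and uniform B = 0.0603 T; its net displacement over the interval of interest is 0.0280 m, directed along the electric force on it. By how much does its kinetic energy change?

ΔKE ≈ 6.94×10⁻¹⁸ J

The magnetic force is always ⟂ v and does no work; only the electric force changes KE.
ΔKE = F_E · d = |q|E d = (1.6×10⁻¹⁹)(1550)(0.0280) ≈ 6.94×10⁻¹⁸ J.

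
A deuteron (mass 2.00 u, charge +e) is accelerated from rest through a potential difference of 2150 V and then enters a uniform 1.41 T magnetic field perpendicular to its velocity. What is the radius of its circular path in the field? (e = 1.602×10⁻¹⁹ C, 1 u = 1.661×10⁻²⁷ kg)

r ≈ 6.70×10⁻³ m

Acceleration: |q|V = ½mv² ⇒ v = √(2|q|V/m) = √(2·1.602×10⁻¹⁹·2150/3.322×10⁻²⁷) ≈ 4.554×10⁵ m/s.
In the field: r = mv/(|q|B) = (3.322×10⁻²⁷)(4.554×10⁵)/((1.602×10⁻¹⁹)(1.41)) ≈ 6.70×10⁻³ m.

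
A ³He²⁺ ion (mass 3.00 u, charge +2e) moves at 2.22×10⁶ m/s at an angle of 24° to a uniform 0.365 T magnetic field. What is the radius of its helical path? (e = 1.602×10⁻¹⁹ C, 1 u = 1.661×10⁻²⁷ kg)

r ≈ 0.0385 m

v⊥ = v sinθ = 2.22×10⁶·sin24° ≈ 9.030×10⁵ m/s.
r = m v⊥/(|q|B) = (4.983×10⁻²⁷)(9.030×10⁵)/((3.204×10⁻¹⁹)(0.365)) ≈ 0.0385 m.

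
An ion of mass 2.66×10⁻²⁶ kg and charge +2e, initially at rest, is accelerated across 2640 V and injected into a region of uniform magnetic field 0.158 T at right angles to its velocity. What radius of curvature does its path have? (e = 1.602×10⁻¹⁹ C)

Acceleration: |q|V = ½mv² ⇒ v = √(2|q|V/m) = √(2·3.204×10⁻¹⁹·2640/2.66×10⁻²⁶) ≈ 2.522×10⁵ m/s.
In the field: r = mv/(|q|B) = (2.66×10⁻²⁶)(2.522×10⁵)/((3.204×10⁻¹⁹)(0.158)) ≈ 0.133 m.

r ≈ 0.133 m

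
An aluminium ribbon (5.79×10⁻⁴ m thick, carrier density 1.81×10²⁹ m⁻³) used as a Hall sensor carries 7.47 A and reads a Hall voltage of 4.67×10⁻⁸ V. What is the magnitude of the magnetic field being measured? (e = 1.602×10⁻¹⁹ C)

B ≈ 0.105 T

From V_H = IB/(n e t), B = V_H n e t / I.
B = (4.67×10⁻⁸)(1.81×10²⁹)(1.602×10⁻¹⁹)(5.79×10⁻⁴)/7.47 ≈ 0.105 T.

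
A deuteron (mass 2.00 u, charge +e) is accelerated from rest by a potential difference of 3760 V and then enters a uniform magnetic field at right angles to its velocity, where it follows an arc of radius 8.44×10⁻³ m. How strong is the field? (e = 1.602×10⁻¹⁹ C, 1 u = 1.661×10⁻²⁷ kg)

v = √(2|q|V/m) = √(2·1.602×10⁻¹⁹·3760/3.322×10⁻²⁷) ≈ 6.022×10⁵ m/s.
B = mv/(|q|r) = (3.322×10⁻²⁷)(6.022×10⁵)/((1.602×10⁻¹⁹)(8.44×10⁻³)) ≈ 1.48 T.

B ≈ 1.48 T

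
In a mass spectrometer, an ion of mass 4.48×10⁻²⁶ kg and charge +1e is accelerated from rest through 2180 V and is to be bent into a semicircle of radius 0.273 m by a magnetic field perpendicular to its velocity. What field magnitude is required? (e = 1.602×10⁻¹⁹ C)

v = √(2|q|V/m) = √(2·1.602×10⁻¹⁹·2180/4.48×10⁻²⁶) ≈ 1.249×10⁵ m/s.
B = mv/(|q|r) = (4.48×10⁻²⁶)(1.249×10⁵)/((1.602×10⁻¹⁹)(0.273)) ≈ 0.128 T.

B ≈ 0.128 T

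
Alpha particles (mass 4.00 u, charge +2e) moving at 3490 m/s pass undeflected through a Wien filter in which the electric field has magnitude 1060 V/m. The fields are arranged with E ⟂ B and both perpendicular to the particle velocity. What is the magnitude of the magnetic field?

Balance of forces in the selector: qE = qvB ⇒ B = E/v.
B = 1060/3490 = 0.304 T.

B = 0.304 T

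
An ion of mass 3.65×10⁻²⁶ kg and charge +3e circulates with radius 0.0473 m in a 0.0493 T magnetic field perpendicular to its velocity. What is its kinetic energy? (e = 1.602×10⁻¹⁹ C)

v = |q|Br/m, then KE = ½mv² = (qBr)²/(2m).
v = (4.806×10⁻¹⁹)(0.0493)(0.0473)/3.65×10⁻²⁶ ≈ 3.070×10⁴ m/s.
KE = ½(3.65×10⁻²⁶)(3.070×10⁴)² ≈ 1.72×10⁻¹⁷ J = 107 eV.

KE ≈ 107 eV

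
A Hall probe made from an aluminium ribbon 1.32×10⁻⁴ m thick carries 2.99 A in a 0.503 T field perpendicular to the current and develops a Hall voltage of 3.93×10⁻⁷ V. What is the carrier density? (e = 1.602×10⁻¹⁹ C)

From V_H = IB/(n e t), n = IB/(V_H e t).
n = (2.99)(0.503)/((3.93×10⁻⁷)(1.602×10⁻¹⁹)(1.32×10⁻⁴)) ≈ 1.81×10²⁹ m⁻³.

n ≈ 1.81×10²⁹ m⁻³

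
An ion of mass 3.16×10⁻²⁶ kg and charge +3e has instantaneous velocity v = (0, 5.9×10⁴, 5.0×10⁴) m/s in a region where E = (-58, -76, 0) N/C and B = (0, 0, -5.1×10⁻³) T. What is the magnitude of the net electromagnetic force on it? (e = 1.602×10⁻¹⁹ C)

|F| ≈ 1.76×10⁻¹⁶ N

v×B = (-301, 0, 0) N/C.
E + v×B = (-359, -76.0, 0) N/C.
F = q(E + v×B) = (4.806×10⁻¹⁹ C)·(-359, -76.0, 0) = (-1.72×10⁻¹⁶, -3.65×10⁻¹⁷, 0) N.
|F| = 1.76×10⁻¹⁶ N.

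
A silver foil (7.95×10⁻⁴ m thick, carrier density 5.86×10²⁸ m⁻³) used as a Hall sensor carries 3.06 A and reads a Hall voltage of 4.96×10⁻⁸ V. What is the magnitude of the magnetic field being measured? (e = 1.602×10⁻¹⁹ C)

B ≈ 0.121 T

From V_H = IB/(n e t), B = V_H n e t / I.
B = (4.96×10⁻⁸)(5.86×10²⁸)(1.602×10⁻¹⁹)(7.95×10⁻⁴)/3.06 ≈ 0.121 T.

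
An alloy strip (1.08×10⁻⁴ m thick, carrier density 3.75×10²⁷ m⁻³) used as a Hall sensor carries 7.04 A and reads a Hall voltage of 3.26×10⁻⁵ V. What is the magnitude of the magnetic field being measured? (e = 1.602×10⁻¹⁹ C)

From V_H = IB/(n e t), B = V_H n e t / I.
B = (3.26×10⁻⁵)(3.75×10²⁷)(1.602×10⁻¹⁹)(1.08×10⁻⁴)/7.04 ≈ 0.300 T.

B ≈ 0.300 T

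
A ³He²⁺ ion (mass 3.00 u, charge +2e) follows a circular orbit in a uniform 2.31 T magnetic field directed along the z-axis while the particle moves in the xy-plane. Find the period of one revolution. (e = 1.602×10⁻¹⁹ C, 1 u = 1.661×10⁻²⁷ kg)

T ≈ 4.23×10⁻⁸ s

The cyclotron period depends only on m, q, B: T = 2πm/(|q|B).
T = 2π(4.983×10⁻²⁷)/((3.204×10⁻¹⁹)(2.31)) ≈ 4.23×10⁻⁸ s.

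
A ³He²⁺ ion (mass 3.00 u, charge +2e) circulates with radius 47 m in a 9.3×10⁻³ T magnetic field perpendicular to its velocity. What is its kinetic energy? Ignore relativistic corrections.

KE ≈ 1.2×10⁷ eV

v = |q|Br/m, then KE = ½mv² = (qBr)²/(2m).
v = (3.204×10⁻¹⁹)(9.3×10⁻³)(47)/4.983×10⁻²⁷ ≈ 2.810×10⁷ m/s.
KE = ½(4.983×10⁻²⁷)(2.810×10⁷)² ≈ 2.0×10⁻¹² J = 1.2×10⁷ eV.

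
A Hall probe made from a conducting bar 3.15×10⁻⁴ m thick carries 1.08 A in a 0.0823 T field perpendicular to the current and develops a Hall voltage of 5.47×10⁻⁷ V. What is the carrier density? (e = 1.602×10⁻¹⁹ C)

n ≈ 3.22×10²⁷ m⁻³

From V_H = IB/(n e t), n = IB/(V_H e t).
n = (1.08)(0.0823)/((5.47×10⁻⁷)(1.602×10⁻¹⁹)(3.15×10⁻⁴)) ≈ 3.22×10²⁷ m⁻³.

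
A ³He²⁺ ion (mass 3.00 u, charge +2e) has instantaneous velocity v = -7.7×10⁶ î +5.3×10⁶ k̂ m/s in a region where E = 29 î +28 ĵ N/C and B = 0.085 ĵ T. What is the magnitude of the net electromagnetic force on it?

v×B = (-4.51×10⁵, 0, -6.54×10⁵) N/C.
E + v×B = (-4.50×10⁵, 28.0, -6.54×10⁵) N/C.
F = q(E + v×B) = (3.204×10⁻¹⁹ C)·(-4.50×10⁵, 28.0, -6.54×10⁵) = (-1.44×10⁻¹³, 8.97×10⁻¹⁸, -2.10×10⁻¹³) N.
|F| = 2.55×10⁻¹³ N.

|F| ≈ 2.55×10⁻¹³ N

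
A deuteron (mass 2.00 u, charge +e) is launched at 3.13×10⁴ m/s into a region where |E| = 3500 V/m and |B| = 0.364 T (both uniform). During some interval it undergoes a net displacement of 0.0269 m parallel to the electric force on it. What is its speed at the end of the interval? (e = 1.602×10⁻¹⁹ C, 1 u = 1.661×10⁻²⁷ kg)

B does no work; ΔKE = |q|E d.
½mv_f² = ½mv₀² + |q|Ed = ½(3.322×10⁻²⁷)(3.13×10⁴)² + (1.602×10⁻¹⁹)(3500)(0.0269) ≈ 1.627×10⁻¹⁸ J + 1.508×10⁻¹⁷ J ≈ 1.671×10⁻¹⁷ J.
v_f = √(2·1.671×10⁻¹⁷/3.322×10⁻²⁷) ≈ 1.00×10⁵ m/s.

v_f ≈ 1.00×10⁵ m/s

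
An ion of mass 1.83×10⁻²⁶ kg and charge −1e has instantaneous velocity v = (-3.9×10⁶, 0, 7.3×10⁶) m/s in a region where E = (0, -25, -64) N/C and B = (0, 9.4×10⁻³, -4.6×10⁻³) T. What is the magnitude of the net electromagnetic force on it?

|F| ≈ 1.28×10⁻¹⁴ N

v×B = (-6.86×10⁴, -1.79×10⁴, -3.67×10⁴) N/C.
E + v×B = (-6.86×10⁴, -1.80×10⁴, -3.67×10⁴) N/C.
F = q(E + v×B) = (−1.602×10⁻¹⁹ C)·(-6.86×10⁴, -1.80×10⁴, -3.67×10⁴) = (1.10×10⁻¹⁴, 2.88×10⁻¹⁵, 5.88×10⁻¹⁵) N.
|F| = 1.28×10⁻¹⁴ N.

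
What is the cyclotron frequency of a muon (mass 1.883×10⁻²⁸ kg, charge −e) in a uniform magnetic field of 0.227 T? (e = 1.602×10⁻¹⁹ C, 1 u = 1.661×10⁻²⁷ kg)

f = |q|B/(2πm).
f = (1.602×10⁻¹⁹)(0.227)/(2π·1.883×10⁻²⁸) ≈ 3.07×10⁷ Hz.

f ≈ 3.07×10⁷ Hz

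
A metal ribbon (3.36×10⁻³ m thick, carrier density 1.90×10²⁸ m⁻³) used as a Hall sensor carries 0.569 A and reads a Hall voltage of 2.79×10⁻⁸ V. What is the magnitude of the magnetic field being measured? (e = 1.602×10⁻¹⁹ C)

From V_H = IB/(n e t), B = V_H n e t / I.
B = (2.79×10⁻⁸)(1.90×10²⁸)(1.602×10⁻¹⁹)(3.36×10⁻³)/0.569 ≈ 0.501 T.

B ≈ 0.501 T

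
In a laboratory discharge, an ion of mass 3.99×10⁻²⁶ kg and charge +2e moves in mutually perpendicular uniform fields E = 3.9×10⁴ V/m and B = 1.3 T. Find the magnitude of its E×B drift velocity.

v_d ≈ 3.0×10⁴ m/s

In crossed fields the guiding centre drifts at v_d = |E×B|/B² = E/B, independent of charge and mass.
v_d = 3.9×10⁴/1.3 = 3.0×10⁴ m/s.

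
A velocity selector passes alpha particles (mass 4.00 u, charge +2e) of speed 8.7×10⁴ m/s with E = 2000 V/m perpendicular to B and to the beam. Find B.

Balance of forces in the selector: qE = qvB ⇒ B = E/v.
B = 2000/8.7×10⁴ = 0.023 T.

B = 0.023 T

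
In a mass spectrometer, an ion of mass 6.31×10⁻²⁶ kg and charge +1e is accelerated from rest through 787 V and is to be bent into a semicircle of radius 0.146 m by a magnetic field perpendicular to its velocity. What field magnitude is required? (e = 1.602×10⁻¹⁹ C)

B ≈ 0.171 T

v = √(2|q|V/m) = √(2·1.602×10⁻¹⁹·787/6.31×10⁻²⁶) ≈ 6.321×10⁴ m/s.
B = mv/(|q|r) = (6.31×10⁻²⁶)(6.321×10⁴)/((1.602×10⁻¹⁹)(0.146)) ≈ 0.171 T.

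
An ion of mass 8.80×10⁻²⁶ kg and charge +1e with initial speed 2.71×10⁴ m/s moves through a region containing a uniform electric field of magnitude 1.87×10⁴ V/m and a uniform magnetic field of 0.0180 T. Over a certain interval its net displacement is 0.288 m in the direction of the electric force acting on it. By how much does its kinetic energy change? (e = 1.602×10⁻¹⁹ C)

The magnetic force is always ⟂ v and does no work; only the electric force changes KE.
ΔKE = F_E · d = |q|E d = (1.602×10⁻¹⁹)(1.87×10⁴)(0.288) ≈ 8.63×10⁻¹⁶ J.

ΔKE ≈ 8.63×10⁻¹⁶ J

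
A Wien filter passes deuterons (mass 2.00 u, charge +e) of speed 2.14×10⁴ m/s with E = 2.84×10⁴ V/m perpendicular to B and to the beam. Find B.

B = 1.33 T

Balance of forces in the selector: qE = qvB ⇒ B = E/v.
B = 2.84×10⁴/2.14×10⁴ = 1.33 T.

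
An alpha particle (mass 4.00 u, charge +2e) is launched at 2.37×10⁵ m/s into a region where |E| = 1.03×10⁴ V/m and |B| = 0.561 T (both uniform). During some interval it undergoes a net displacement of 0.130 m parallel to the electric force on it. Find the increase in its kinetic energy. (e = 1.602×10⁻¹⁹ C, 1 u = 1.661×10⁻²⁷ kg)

ΔKE ≈ 4.29×10⁻¹⁶ J

The magnetic force is always ⟂ v and does no work; only the electric force changes KE.
ΔKE = F_E · d = |q|E d = (3.204×10⁻¹⁹)(1.03×10⁴)(0.130) ≈ 4.29×10⁻¹⁶ J.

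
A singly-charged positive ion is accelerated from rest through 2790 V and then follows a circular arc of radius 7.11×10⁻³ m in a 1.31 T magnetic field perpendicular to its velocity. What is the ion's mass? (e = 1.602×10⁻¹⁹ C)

Combine |q|V = ½mv² and r = mv/(|q|B): eliminate v to get m = qB²r²/(2V).
m = (1.602×10⁻¹⁹)(1.31)²(7.11×10⁻³)²/(2·2790) ≈ 2.49×10⁻²⁷ kg.

m ≈ 2.49×10⁻²⁷ kg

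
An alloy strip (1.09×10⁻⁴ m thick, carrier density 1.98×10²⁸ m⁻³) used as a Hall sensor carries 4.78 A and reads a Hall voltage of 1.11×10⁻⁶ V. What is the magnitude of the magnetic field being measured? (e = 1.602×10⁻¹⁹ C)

B ≈ 0.0803 T

From V_H = IB/(n e t), B = V_H n e t / I.
B = (1.11×10⁻⁶)(1.98×10²⁸)(1.602×10⁻¹⁹)(1.09×10⁻⁴)/4.78 ≈ 0.0803 T.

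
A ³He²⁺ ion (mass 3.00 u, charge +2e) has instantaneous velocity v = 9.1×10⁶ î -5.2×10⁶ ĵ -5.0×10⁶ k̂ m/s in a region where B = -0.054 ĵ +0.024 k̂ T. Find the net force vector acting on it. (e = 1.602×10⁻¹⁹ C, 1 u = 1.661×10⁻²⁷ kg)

v×B = (-3.95×10⁵, -2.18×10⁵, -4.91×10⁵) N/C.
F = q v×B = (3.204×10⁻¹⁹ C)·(-3.95×10⁵, -2.18×10⁵, -4.91×10⁵) = (-1.26×10⁻¹³, -7.00×10⁻¹⁴, -1.57×10⁻¹³) N.

F ≈ (-1.26×10⁻¹³, -7.00×10⁻¹⁴, -1.57×10⁻¹³) N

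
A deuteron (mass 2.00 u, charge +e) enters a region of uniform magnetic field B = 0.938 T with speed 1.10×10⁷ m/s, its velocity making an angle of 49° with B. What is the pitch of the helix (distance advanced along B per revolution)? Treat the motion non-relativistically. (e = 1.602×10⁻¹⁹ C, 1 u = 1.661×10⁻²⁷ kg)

v∥ = v cosθ = 1.10×10⁷·cos49° ≈ 7.217×10⁶ m/s.
T = 2πm/(|q|B) = 2π(3.322×10⁻²⁷)/((1.602×10⁻¹⁹)(0.938)) ≈ 1.389×10⁻⁷ s.
pitch = v∥ T = (7.217×10⁶)(1.389×10⁻⁷) ≈ 1.00 m.

p ≈ 1.00 m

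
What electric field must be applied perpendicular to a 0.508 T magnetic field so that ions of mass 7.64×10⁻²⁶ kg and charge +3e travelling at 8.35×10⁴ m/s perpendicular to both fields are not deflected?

For straight-line motion qE = qvB, so E = vB.
E = 8.35×10⁴ × 0.508 = 4.24×10⁴ V/m.

E = 4.24×10⁴ V/m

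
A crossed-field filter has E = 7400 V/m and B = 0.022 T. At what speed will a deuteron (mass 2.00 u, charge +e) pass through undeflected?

v = 3.4×10⁵ m/s

Straight-line motion ⇒ electric and magnetic forces cancel, so E = vB.
v = E/B = 7400/0.022 = 3.4×10⁵ m/s.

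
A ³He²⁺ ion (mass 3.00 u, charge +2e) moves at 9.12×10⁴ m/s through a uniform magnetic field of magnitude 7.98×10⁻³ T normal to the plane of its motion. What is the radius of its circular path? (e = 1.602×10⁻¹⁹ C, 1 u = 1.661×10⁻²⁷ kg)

r ≈ 0.178 m

The magnetic force provides the centripetal force: |q|vB = mv²/r.
r = mv/(|q|B) = (4.983×10⁻²⁷)(9.12×10⁴)/((3.204×10⁻¹⁹)(7.98×10⁻³)) ≈ 0.178 m.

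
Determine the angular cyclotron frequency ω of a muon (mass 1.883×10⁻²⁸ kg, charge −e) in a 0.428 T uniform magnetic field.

ω ≈ 3.64×10⁸ rad/s

ω = |q|B/m.
ω = (1.602×10⁻¹⁹)(0.428)/1.883×10⁻²⁸ ≈ 3.64×10⁸ rad/s.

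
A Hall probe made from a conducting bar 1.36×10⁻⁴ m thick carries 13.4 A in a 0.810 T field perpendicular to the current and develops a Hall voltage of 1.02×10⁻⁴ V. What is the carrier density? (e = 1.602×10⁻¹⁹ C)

n ≈ 4.88×10²⁷ m⁻³

From V_H = IB/(n e t), n = IB/(V_H e t).
n = (13.4)(0.810)/((1.02×10⁻⁴)(1.602×10⁻¹⁹)(1.36×10⁻⁴)) ≈ 4.88×10²⁷ m⁻³.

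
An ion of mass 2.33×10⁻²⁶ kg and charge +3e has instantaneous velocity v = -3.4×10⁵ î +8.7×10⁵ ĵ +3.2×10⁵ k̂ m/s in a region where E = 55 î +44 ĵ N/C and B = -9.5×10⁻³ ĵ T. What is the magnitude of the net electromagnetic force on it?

|F| ≈ 2.15×10⁻¹⁵ N

v×B = (3040, 0, 3230) N/C.
E + v×B = (3100, 44.0, 3230) N/C.
F = q(E + v×B) = (4.806×10⁻¹⁹ C)·(3100, 44.0, 3230) = (1.49×10⁻¹⁵, 2.11×10⁻¹⁷, 1.55×10⁻¹⁵) N.
|F| = 2.15×10⁻¹⁵ N.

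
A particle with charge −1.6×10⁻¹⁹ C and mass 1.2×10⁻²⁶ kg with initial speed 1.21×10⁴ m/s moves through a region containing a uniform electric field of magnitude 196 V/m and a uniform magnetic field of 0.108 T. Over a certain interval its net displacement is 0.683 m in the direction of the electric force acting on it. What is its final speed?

v_f ≈ 6.10×10⁴ m/s

B does no work; ΔKE = |q|E d.
½mv_f² = ½mv₀² + |q|Ed = ½(1.2×10⁻²⁶)(1.21×10⁴)² + (1.6×10⁻¹⁹)(196)(0.683) ≈ 8.785×10⁻¹⁹ J + 2.142×10⁻¹⁷ J ≈ 2.230×10⁻¹⁷ J.
v_f = √(2·2.230×10⁻¹⁷/1.2×10⁻²⁶) ≈ 6.10×10⁴ m/s.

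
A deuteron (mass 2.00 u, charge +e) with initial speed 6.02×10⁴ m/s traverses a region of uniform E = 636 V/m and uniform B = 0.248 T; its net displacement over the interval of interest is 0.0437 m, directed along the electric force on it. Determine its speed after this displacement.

B does no work; ΔKE = |q|E d.
½mv_f² = ½mv₀² + |q|Ed = ½(3.322×10⁻²⁷)(6.02×10⁴)² + (1.602×10⁻¹⁹)(636)(0.0437) ≈ 6.020×10⁻¹⁸ J + 4.452×10⁻¹⁸ J ≈ 1.047×10⁻¹⁷ J.
v_f = √(2·1.047×10⁻¹⁷/3.322×10⁻²⁷) ≈ 7.94×10⁴ m/s.

v_f ≈ 7.94×10⁴ m/s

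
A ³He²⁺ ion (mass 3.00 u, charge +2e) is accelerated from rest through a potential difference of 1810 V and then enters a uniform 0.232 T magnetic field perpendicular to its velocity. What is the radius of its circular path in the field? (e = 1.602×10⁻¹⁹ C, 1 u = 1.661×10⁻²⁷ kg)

Acceleration: |q|V = ½mv² ⇒ v = √(2|q|V/m) = √(2·3.204×10⁻¹⁹·1810/4.983×10⁻²⁷) ≈ 4.825×10⁵ m/s.
In the field: r = mv/(|q|B) = (4.983×10⁻²⁷)(4.825×10⁵)/((3.204×10⁻¹⁹)(0.232)) ≈ 0.0323 m.

r ≈ 0.0323 m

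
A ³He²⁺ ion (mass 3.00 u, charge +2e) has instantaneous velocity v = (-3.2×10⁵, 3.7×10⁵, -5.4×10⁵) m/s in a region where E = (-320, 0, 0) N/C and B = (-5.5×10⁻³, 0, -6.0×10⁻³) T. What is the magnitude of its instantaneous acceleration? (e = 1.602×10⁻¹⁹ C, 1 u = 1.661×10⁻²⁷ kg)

|a| ≈ 2.20×10¹¹ m/s²

v×B = (-2220, 1050, 2030) N/C.
E + v×B = (-2540, 1050, 2030) N/C.
F = q(E + v×B) = (3.204×10⁻¹⁹ C)·(-2540, 1050, 2030) = (-8.14×10⁻¹⁶, 3.36×10⁻¹⁶, 6.52×10⁻¹⁶) N.
|a| = |F|/m = 1.096×10⁻¹⁵/4.983×10⁻²⁷ ≈ 2.20×10¹¹ m/s².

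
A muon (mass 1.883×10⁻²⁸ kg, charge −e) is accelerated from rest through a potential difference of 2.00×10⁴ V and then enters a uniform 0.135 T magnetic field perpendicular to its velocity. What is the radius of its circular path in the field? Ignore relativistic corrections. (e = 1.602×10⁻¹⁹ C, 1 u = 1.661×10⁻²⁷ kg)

Acceleration: |q|V = ½mv² ⇒ v = √(2|q|V/m) = √(2·1.602×10⁻¹⁹·2.00×10⁴/1.883×10⁻²⁸) ≈ 5.834×10⁶ m/s.
In the field: r = mv/(|q|B) = (1.883×10⁻²⁸)(5.834×10⁶)/((1.602×10⁻¹⁹)(0.135)) ≈ 0.0508 m.

r ≈ 0.0508 m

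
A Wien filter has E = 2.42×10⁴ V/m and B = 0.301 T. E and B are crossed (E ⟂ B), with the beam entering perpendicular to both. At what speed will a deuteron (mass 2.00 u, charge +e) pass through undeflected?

Straight-line motion ⇒ electric and magnetic forces cancel, so E = vB.
v = E/B = 2.42×10⁴/0.301 = 8.04×10⁴ m/s.

v = 8.04×10⁴ m/s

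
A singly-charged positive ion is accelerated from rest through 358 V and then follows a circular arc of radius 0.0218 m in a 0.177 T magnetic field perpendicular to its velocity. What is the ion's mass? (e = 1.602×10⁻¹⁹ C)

Combine |q|V = ½mv² and r = mv/(|q|B): eliminate v to get m = qB²r²/(2V).
m = (1.602×10⁻¹⁹)(0.177)²(0.0218)²/(2·358) ≈ 3.33×10⁻²⁷ kg.

m ≈ 3.33×10⁻²⁷ kg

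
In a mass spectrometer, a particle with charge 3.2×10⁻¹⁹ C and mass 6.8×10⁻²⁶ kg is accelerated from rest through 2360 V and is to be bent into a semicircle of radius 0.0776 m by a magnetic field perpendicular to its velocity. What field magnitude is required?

B ≈ 0.408 T

v = √(2|q|V/m) = √(2·3.2×10⁻¹⁹·2360/6.8×10⁻²⁶) ≈ 1.490×10⁵ m/s.
B = mv/(|q|r) = (6.8×10⁻²⁶)(1.490×10⁵)/((3.2×10⁻¹⁹)(0.0776)) ≈ 0.408 T.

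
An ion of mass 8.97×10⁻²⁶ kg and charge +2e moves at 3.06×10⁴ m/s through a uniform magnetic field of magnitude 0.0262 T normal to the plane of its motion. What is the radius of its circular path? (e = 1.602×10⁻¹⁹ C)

r ≈ 0.327 m

The magnetic force provides the centripetal force: |q|vB = mv²/r.
r = mv/(|q|B) = (8.97×10⁻²⁶)(3.06×10⁴)/((3.204×10⁻¹⁹)(0.0262)) ≈ 0.327 m.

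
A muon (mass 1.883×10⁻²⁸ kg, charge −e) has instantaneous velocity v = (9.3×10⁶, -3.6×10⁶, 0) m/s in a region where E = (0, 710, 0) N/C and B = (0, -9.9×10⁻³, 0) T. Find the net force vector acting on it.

v×B = (0, 0, -9.21×10⁴) N/C.
E + v×B = (0, 710, -9.21×10⁴) N/C.
F = q(E + v×B) = (−1.602×10⁻¹⁹ C)·(0, 710, -9.21×10⁴) = (0, -1.14×10⁻¹⁶, 1.47×10⁻¹⁴) N.

F ≈ (0, -1.14×10⁻¹⁶, 1.47×10⁻¹⁴) N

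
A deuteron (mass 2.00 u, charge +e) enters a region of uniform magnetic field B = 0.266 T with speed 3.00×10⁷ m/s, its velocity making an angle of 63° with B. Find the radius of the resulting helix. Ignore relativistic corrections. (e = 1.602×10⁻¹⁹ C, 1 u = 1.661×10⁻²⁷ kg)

r ≈ 2.08 m

v⊥ = v sinθ = 3.00×10⁷·sin63° ≈ 2.673×10⁷ m/s.
r = m v⊥/(|q|B) = (3.322×10⁻²⁷)(2.673×10⁷)/((1.602×10⁻¹⁹)(0.266)) ≈ 2.08 m.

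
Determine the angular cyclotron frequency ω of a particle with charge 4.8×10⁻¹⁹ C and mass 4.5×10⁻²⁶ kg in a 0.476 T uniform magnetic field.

ω = |q|B/m.
ω = (4.8×10⁻¹⁹)(0.476)/4.5×10⁻²⁶ ≈ 5.08×10⁶ rad/s.

ω ≈ 5.08×10⁶ rad/s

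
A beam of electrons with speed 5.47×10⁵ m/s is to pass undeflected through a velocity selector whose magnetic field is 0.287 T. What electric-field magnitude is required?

For straight-line motion qE = qvB, so E = vB.
E = 5.47×10⁵ × 0.287 = 1.57×10⁵ V/m.

E = 1.57×10⁵ V/m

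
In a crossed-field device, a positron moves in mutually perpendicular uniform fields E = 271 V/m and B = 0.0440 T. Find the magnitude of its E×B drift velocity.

v_d ≈ 6160 m/s

The steady drift has the magnetic force balancing the electric force, so v_d = E/B.
v_d = 271/0.0440 = 6160 m/s.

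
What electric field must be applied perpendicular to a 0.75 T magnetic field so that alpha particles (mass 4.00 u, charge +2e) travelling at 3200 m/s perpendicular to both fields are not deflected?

For straight-line motion qE = qvB, so E = vB.
E = 3200 × 0.75 = 2400 V/m.

E = 2400 V/m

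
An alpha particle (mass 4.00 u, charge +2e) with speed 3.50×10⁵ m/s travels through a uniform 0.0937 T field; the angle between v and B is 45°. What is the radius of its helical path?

r ≈ 0.0548 m

v⊥ = v sinθ = 3.50×10⁵·sin45° ≈ 2.475×10⁵ m/s.
r = m v⊥/(|q|B) = (6.644×10⁻²⁷)(2.475×10⁵)/((3.204×10⁻¹⁹)(0.0937)) ≈ 0.0548 m.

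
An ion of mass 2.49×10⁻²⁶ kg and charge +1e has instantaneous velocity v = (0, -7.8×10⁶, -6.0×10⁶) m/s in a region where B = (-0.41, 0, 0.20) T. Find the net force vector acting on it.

v×B = (-1.56×10⁶, 2.46×10⁶, -3.20×10⁶) N/C.
F = q v×B = (1.602×10⁻¹⁹ C)·(-1.56×10⁶, 2.46×10⁶, -3.20×10⁶) = (-2.50×10⁻¹³, 3.94×10⁻¹³, -5.12×10⁻¹³) N.

F ≈ (-2.50×10⁻¹³, 3.94×10⁻¹³, -5.12×10⁻¹³) N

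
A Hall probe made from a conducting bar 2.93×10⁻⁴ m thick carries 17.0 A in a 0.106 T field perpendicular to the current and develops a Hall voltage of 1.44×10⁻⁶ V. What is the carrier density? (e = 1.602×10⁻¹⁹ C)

n ≈ 2.67×10²⁸ m⁻³

From V_H = IB/(n e t), n = IB/(V_H e t).
n = (17.0)(0.106)/((1.44×10⁻⁶)(1.602×10⁻¹⁹)(2.93×10⁻⁴)) ≈ 2.67×10²⁸ m⁻³.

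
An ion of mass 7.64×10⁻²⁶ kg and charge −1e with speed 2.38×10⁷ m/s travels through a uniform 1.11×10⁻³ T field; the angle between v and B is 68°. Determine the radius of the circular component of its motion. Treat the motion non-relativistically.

r ≈ 9480 m

v⊥ = v sinθ = 2.38×10⁷·sin68° ≈ 2.207×10⁷ m/s.
r = m v⊥/(|q|B) = (7.64×10⁻²⁶)(2.207×10⁷)/((1.602×10⁻¹⁹)(1.11×10⁻³)) ≈ 9480 m.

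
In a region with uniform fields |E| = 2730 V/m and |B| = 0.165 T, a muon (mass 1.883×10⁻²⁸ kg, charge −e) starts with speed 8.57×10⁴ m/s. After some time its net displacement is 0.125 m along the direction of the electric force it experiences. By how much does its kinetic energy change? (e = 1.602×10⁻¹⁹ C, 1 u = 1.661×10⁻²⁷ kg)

ΔKE ≈ 5.47×10⁻¹⁷ J

The magnetic force is always ⟂ v and does no work; only the electric force changes KE.
ΔKE = F_E · d = |q|E d = (1.602×10⁻¹⁹)(2730)(0.125) ≈ 5.47×10⁻¹⁷ J.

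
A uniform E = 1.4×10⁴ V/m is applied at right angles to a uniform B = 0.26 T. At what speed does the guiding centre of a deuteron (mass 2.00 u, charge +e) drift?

The E×B drift speed is v_d = E/B.
v_d = 1.4×10⁴/0.26 = 5.4×10⁴ m/s.

v_d ≈ 5.4×10⁴ m/s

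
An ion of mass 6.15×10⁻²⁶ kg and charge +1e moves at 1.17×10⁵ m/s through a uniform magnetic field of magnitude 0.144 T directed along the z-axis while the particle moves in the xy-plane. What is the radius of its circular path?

r ≈ 0.312 m

The magnetic force provides the centripetal force: |q|vB = mv²/r.
r = mv/(|q|B) = (6.15×10⁻²⁶)(1.17×10⁵)/((1.602×10⁻¹⁹)(0.144)) ≈ 0.312 m.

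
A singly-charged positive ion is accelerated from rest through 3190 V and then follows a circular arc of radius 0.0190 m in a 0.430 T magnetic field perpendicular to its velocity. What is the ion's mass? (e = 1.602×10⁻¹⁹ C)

Combine |q|V = ½mv² and r = mv/(|q|B): eliminate v to get m = qB²r²/(2V).
m = (1.602×10⁻¹⁹)(0.430)²(0.0190)²/(2·3190) ≈ 1.68×10⁻²⁷ kg.

m ≈ 1.68×10⁻²⁷ kg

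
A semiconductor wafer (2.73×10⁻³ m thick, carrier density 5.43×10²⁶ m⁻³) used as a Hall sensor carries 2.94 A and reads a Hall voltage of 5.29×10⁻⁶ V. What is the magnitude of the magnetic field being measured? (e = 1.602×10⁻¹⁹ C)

From V_H = IB/(n e t), B = V_H n e t / I.
B = (5.29×10⁻⁶)(5.43×10²⁶)(1.602×10⁻¹⁹)(2.73×10⁻³)/2.94 ≈ 0.427 T.

B ≈ 0.427 T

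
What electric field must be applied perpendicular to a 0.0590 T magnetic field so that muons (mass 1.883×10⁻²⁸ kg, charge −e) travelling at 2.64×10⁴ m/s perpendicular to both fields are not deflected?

E = 1560 V/m

For straight-line motion qE = qvB, so E = vB.
E = 2.64×10⁴ × 0.0590 = 1560 V/m.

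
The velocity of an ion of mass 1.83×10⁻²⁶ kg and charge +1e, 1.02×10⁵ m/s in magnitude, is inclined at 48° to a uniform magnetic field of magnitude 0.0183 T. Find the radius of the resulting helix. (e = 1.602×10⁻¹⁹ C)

r ≈ 0.473 m

v⊥ = v sinθ = 1.02×10⁵·sin48° ≈ 7.580×10⁴ m/s.
r = m v⊥/(|q|B) = (1.83×10⁻²⁶)(7.580×10⁴)/((1.602×10⁻¹⁹)(0.0183)) ≈ 0.473 m.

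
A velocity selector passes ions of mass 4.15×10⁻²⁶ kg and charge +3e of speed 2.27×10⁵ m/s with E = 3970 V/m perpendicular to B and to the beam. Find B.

B = 0.0175 T

Balance of forces in the selector: qE = qvB ⇒ B = E/v.
B = 3970/2.27×10⁵ = 0.0175 T.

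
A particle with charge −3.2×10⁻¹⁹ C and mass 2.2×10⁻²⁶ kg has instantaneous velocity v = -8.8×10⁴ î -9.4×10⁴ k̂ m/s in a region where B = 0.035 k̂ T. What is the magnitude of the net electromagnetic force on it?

v×B = (0, 3080, 0) N/C.
F = q v×B = (−3.2×10⁻¹⁹ C)·(0, 3080, 0) = (0, -9.86×10⁻¹⁶, 0) N.
|F| = 9.86×10⁻¹⁶ N.

|F| ≈ 9.86×10⁻¹⁶ N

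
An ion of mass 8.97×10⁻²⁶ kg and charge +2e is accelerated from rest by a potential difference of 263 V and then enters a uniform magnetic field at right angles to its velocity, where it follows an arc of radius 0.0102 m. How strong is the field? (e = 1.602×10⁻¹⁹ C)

B ≈ 1.19 T

v = √(2|q|V/m) = √(2·3.204×10⁻¹⁹·263/8.97×10⁻²⁶) ≈ 4.335×10⁴ m/s.
B = mv/(|q|r) = (8.97×10⁻²⁶)(4.335×10⁴)/((3.204×10⁻¹⁹)(0.0102)) ≈ 1.19 T.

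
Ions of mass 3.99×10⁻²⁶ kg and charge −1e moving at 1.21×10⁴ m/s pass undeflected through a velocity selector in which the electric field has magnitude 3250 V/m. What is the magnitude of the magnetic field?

Balance of forces in the selector: qE = qvB ⇒ B = E/v.
B = 3250/1.21×10⁴ = 0.269 T.

B = 0.269 T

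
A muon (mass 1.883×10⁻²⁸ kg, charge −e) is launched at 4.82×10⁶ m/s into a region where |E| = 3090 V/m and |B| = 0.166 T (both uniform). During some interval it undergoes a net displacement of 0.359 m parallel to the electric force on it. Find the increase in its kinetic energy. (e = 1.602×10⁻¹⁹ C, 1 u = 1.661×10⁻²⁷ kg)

The magnetic force is always ⟂ v and does no work; only the electric force changes KE.
ΔKE = F_E · d = |q|E d = (1.602×10⁻¹⁹)(3090)(0.359) ≈ 1.78×10⁻¹⁶ J.

ΔKE ≈ 1.78×10⁻¹⁶ J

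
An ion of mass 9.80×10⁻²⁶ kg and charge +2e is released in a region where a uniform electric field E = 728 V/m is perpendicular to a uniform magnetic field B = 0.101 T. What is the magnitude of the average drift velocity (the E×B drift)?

The steady drift has the magnetic force balancing the electric force, so v_d = E/B.
v_d = 728/0.101 = 7210 m/s.

v_d ≈ 7210 m/s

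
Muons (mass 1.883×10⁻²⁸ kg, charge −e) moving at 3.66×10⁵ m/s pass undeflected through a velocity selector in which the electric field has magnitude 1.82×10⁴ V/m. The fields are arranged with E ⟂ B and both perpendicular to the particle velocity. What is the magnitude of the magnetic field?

Balance of forces in the selector: qE = qvB ⇒ B = E/v.
B = 1.82×10⁴/3.66×10⁵ = 0.0497 T.

B = 0.0497 T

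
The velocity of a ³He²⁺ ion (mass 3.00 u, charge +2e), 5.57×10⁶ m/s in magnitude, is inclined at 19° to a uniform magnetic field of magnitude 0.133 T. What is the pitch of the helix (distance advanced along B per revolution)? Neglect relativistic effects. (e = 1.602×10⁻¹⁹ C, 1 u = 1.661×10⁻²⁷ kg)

v∥ = v cosθ = 5.57×10⁶·cos19° ≈ 5.267×10⁶ m/s.
T = 2πm/(|q|B) = 2π(4.983×10⁻²⁷)/((3.204×10⁻¹⁹)(0.133)) ≈ 7.347×10⁻⁷ s.
pitch = v∥ T = (5.267×10⁶)(7.347×10⁻⁷) ≈ 3.87 m.

p ≈ 3.87 m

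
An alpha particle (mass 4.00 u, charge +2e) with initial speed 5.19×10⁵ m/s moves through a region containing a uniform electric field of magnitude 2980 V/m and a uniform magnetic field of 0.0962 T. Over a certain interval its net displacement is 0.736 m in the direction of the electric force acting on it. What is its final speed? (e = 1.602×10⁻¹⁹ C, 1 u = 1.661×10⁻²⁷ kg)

B does no work; ΔKE = |q|E d.
½mv_f² = ½mv₀² + |q|Ed = ½(6.644×10⁻²⁷)(5.19×10⁵)² + (3.204×10⁻¹⁹)(2980)(0.736) ≈ 8.948×10⁻¹⁶ J + 7.027×10⁻¹⁶ J ≈ 1.598×10⁻¹⁵ J.
v_f = √(2·1.598×10⁻¹⁵/6.644×10⁻²⁷) ≈ 6.93×10⁵ m/s.

v_f ≈ 6.93×10⁵ m/s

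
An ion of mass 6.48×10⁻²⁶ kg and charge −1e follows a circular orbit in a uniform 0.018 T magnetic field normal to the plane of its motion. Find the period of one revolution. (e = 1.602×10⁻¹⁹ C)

T ≈ 1.4×10⁻⁴ s

The cyclotron period depends only on m, q, B: T = 2πm/(|q|B).
T = 2π(6.48×10⁻²⁶)/((1.602×10⁻¹⁹)(0.018)) ≈ 1.4×10⁻⁴ s.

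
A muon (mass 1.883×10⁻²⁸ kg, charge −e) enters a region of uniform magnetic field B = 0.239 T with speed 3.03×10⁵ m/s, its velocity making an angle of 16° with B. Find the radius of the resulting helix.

r ≈ 4.11×10⁻⁴ m

v⊥ = v sinθ = 3.03×10⁵·sin16° ≈ 8.352×10⁴ m/s.
r = m v⊥/(|q|B) = (1.883×10⁻²⁸)(8.352×10⁴)/((1.602×10⁻¹⁹)(0.239)) ≈ 4.11×10⁻⁴ m.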